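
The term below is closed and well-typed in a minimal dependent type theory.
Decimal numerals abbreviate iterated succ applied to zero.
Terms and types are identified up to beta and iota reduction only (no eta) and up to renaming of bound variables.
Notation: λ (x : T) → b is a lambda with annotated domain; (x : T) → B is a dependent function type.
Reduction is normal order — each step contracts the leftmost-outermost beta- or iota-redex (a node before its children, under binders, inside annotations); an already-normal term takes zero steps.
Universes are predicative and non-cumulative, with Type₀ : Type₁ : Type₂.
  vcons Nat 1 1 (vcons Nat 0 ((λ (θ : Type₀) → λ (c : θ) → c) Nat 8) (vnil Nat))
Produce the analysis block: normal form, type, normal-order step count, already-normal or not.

normal form:
  vcons Nat 1 1 (vcons Nat 0 8 (vnil Nat))
type:
  Vec Nat 2
reduction steps (normal order): 2
started in normal form: no
first contracted redex: a beta-redex


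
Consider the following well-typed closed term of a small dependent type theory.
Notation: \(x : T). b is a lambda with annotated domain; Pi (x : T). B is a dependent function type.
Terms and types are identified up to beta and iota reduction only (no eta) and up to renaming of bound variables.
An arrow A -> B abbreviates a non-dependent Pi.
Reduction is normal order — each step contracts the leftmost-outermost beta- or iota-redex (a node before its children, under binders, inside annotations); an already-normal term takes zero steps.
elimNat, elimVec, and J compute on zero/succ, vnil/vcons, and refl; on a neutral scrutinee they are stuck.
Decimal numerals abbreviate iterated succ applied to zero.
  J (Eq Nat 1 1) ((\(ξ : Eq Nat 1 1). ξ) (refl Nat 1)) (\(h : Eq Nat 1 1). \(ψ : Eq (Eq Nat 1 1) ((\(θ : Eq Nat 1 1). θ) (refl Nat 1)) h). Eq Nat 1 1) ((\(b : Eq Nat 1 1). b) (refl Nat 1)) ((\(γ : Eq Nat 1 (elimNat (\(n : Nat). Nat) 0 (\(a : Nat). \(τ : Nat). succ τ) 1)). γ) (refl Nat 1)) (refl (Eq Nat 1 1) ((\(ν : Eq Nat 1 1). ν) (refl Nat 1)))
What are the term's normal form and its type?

normal form:
  refl Nat 1
type:
  Eq Nat 1 1


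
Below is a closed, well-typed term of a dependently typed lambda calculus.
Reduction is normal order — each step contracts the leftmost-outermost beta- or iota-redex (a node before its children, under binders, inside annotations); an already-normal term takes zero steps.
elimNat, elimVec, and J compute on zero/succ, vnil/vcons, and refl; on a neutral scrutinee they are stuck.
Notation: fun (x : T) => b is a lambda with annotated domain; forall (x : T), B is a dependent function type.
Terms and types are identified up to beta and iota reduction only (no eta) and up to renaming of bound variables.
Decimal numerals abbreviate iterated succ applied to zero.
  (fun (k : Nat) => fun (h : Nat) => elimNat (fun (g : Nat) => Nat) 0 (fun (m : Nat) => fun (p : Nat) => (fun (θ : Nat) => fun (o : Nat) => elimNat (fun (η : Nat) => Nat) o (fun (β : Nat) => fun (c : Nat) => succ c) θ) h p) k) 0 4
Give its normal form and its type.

reduced normal form:
  0
the term's type:
  Nat
observation: reduction starts at a beta-redex, and 3 normal-order steps reach the normal form.


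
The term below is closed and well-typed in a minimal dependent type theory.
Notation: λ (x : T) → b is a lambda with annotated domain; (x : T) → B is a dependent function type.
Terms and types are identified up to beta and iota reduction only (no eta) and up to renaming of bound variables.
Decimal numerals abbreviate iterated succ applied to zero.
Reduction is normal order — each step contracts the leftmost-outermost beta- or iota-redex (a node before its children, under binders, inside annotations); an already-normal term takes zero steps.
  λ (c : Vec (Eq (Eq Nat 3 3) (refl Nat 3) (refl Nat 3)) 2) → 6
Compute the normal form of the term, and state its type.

reduced normal form:
  λ (c : Vec (Eq (Eq Nat 3 3) (refl Nat 3) (refl Nat 3)) 2) → 6
inferred type:
  (c : Vec (Eq (Eq Nat 3 3) (refl Nat 3) (refl Nat 3)) 2) → Nat


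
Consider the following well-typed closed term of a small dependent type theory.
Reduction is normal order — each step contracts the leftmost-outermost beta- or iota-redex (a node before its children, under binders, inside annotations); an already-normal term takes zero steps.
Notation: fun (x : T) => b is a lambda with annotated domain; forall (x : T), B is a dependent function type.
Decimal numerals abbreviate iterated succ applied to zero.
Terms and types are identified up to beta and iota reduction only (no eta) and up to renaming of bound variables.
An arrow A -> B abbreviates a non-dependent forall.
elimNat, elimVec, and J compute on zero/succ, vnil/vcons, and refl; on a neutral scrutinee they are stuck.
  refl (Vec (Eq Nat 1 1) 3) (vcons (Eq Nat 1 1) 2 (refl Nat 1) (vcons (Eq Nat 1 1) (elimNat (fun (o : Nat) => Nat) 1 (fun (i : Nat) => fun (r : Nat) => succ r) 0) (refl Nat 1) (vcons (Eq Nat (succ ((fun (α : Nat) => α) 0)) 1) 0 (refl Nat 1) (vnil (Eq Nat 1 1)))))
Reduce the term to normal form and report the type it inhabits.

reduced normal form:
  refl (Vec (Eq Nat 1 1) 3) (vcons (Eq Nat 1 1) 2 (refl Nat 1) (vcons (Eq Nat 1 1) 1 (refl Nat 1) (vcons (Eq Nat 1 1) 0 (refl Nat 1) (vnil (Eq Nat 1 1)))))
inferred type:
  Eq (Vec (Eq Nat 1 1) 3) (vcons (Eq Nat 1 1) 2 (refl Nat 1) (vcons (Eq Nat 1 1) 1 (refl Nat 1) (vcons (Eq Nat 1 1) 0 (refl Nat 1) (vnil (Eq Nat 1 1))))) (vcons (Eq Nat 1 1) 2 (refl Nat 1) (vcons (Eq Nat 1 1) 1 (refl Nat 1) (vcons (Eq Nat 1 1) 0 (refl Nat 1) (vnil (Eq Nat 1 1)))))
observation: the term reaches its normal form after 2 normal-order steps.


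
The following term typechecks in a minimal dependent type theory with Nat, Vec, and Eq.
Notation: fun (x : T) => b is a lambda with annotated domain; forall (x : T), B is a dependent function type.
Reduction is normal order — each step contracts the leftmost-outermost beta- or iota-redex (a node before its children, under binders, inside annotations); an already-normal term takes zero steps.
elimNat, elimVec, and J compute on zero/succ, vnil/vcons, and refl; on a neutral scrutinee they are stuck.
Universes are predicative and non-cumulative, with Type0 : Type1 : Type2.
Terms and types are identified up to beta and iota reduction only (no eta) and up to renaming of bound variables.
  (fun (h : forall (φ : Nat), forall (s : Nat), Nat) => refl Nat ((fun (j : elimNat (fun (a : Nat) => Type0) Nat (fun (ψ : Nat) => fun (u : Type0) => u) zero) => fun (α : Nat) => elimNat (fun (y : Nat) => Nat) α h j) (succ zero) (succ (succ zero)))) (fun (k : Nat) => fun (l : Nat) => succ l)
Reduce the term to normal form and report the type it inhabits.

reduced normal form:
  refl Nat (succ (succ (succ zero)))
inferred type:
  Eq Nat (succ (succ (succ zero))) (succ (succ (succ zero)))
observation: normalization takes exactly 7 steps under the normal-order strategy.


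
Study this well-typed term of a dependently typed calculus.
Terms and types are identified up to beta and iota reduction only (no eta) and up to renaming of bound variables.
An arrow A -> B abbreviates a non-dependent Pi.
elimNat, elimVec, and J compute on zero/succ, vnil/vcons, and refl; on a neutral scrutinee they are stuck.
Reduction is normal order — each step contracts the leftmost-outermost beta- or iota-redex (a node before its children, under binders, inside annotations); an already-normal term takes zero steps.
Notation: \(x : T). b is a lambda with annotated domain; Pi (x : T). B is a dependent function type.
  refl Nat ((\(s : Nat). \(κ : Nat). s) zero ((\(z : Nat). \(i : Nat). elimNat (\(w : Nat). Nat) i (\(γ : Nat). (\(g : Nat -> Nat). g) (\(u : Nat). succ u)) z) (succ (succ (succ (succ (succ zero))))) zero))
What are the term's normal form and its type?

resulting normal form:
  refl Nat zero
the term's type:
  Eq Nat zero zero


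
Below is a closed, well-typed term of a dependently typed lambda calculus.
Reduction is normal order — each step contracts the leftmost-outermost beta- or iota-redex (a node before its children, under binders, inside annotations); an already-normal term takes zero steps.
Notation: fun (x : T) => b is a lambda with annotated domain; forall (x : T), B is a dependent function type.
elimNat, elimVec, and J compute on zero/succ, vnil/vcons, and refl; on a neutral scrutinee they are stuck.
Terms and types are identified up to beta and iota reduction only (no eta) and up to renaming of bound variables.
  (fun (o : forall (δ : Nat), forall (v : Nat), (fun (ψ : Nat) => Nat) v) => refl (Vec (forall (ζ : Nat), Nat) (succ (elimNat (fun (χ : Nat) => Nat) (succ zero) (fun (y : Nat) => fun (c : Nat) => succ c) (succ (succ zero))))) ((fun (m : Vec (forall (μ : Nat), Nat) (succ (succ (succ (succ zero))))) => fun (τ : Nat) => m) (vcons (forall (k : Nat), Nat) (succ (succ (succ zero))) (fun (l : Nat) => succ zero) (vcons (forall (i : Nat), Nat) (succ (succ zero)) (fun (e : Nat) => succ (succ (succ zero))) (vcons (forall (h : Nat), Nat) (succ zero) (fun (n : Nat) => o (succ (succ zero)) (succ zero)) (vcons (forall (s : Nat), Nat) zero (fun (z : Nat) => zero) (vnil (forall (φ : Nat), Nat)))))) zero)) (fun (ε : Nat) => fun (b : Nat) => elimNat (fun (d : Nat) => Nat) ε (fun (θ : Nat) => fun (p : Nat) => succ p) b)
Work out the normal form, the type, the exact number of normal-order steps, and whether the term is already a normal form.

normal form:
  refl (Vec (forall (o : Nat), Nat) (succ (succ (succ (succ zero))))) (vcons (forall (δ : Nat), Nat) (succ (succ (succ zero))) (fun (v : Nat) => succ zero) (vcons (forall (ψ : Nat), Nat) (succ (succ zero)) (fun (ζ : Nat) => succ (succ (succ zero))) (vcons (forall (χ : Nat), Nat) (succ zero) (fun (y : Nat) => succ (succ (succ zero))) (vcons (forall (c : Nat), Nat) zero (fun (m : Nat) => zero) (vnil (forall (μ : Nat), Nat))))))
the term's type:
  Eq (Vec (forall (o : Nat), Nat) (succ (succ (succ (succ zero))))) (vcons (forall (δ : Nat), Nat) (succ (succ (succ zero))) (fun (v : Nat) => succ zero) (vcons (forall (ψ : Nat), Nat) (succ (succ zero)) (fun (ζ : Nat) => succ (succ (succ zero))) (vcons (forall (χ : Nat), Nat) (succ zero) (fun (y : Nat) => succ (succ (succ zero))) (vcons (forall (c : Nat), Nat) zero (fun (m : Nat) => zero) (vnil (forall (μ : Nat), Nat)))))) (vcons (forall (τ : Nat), Nat) (succ (succ (succ zero))) (fun (k : Nat) => succ zero) (vcons (forall (l : Nat), Nat) (succ (succ zero)) (fun (i : Nat) => succ (succ (succ zero))) (vcons (forall (e : Nat), Nat) (succ zero) (fun (h : Nat) => succ (succ (succ zero))) (vcons (forall (n : Nat), Nat) zero (fun (s : Nat) => zero) (vnil (forall (z : Nat), Nat))))))
reduction steps (normal order): 16
term was already normal: no
first redex: a beta-redex


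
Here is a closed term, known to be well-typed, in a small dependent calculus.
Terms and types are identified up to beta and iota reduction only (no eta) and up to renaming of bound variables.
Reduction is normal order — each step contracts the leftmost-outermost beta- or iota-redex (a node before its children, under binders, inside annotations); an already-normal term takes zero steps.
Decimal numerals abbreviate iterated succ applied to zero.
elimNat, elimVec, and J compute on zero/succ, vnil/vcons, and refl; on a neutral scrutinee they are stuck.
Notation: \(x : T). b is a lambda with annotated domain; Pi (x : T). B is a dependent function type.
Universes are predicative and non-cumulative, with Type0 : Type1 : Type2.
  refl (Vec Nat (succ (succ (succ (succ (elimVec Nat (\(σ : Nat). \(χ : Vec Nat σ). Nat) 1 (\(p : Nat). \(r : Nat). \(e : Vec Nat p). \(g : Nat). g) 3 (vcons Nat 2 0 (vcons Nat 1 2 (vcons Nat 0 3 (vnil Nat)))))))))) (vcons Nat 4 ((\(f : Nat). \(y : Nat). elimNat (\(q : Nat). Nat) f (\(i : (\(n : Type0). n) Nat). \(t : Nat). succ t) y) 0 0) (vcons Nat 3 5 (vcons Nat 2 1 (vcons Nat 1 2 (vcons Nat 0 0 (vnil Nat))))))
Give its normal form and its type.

normal form:
  refl (Vec Nat 5) (vcons Nat 4 0 (vcons Nat 3 5 (vcons Nat 2 1 (vcons Nat 1 2 (vcons Nat 0 0 (vnil Nat))))))
inferred type:
  Eq (Vec Nat 5) (vcons Nat 4 0 (vcons Nat 3 5 (vcons Nat 2 1 (vcons Nat 1 2 (vcons Nat 0 0 (vnil Nat)))))) (vcons Nat 4 0 (vcons Nat 3 5 (vcons Nat 2 1 (vcons Nat 1 2 (vcons Nat 0 0 (vnil Nat))))))
observation: normalization takes exactly 19 steps under the normal-order strategy.


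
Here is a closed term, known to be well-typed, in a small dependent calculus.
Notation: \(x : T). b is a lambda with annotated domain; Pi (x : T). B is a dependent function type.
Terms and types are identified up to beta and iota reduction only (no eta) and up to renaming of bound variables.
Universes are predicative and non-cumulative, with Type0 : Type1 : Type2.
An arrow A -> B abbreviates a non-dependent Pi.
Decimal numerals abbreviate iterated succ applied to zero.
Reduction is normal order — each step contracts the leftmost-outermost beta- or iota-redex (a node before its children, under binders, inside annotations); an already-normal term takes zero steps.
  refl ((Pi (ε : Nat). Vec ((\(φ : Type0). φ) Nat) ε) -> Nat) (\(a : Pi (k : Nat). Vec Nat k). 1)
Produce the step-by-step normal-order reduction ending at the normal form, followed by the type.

normal-order reduction:
  refl ((Pi (ε : Nat). Vec ((\(φ : Type0). φ) Nat) ε) -> Nat) (\(a : Pi (k : Nat). Vec Nat k). 1)
  ~> refl ((Pi (ε : Nat). Vec Nat ε) -> Nat) (\(φ : Pi (a : Nat). Vec Nat a). 1)
inferred type:
  Eq ((Pi (ε : Nat). Vec Nat ε) -> Nat) (\(φ : Pi (a : Nat). Vec Nat a). 1) (\(k : Pi (z : Nat). Vec Nat z). 1)


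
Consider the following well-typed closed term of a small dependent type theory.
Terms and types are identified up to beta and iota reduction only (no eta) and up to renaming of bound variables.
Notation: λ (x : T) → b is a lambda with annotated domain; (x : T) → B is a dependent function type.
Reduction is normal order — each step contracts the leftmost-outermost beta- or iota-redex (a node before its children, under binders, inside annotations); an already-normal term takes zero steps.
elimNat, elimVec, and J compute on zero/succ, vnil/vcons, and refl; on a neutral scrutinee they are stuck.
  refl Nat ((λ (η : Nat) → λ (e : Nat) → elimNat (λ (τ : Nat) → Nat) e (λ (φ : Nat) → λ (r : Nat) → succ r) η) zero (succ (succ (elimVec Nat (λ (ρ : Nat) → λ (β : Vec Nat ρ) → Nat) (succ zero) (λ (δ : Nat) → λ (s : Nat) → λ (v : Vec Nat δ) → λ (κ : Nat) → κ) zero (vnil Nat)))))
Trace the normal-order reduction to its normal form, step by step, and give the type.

normal-order reduction:
  refl Nat ((λ (η : Nat) → λ (e : Nat) → elimNat (λ (τ : Nat) → Nat) e (λ (φ : Nat) → λ (r : Nat) → succ r) η) zero (succ (succ (elimVec Nat (λ (ρ : Nat) → λ (β : Vec Nat ρ) → Nat) (succ zero) (λ (δ : Nat) → λ (s : Nat) → λ (v : Vec Nat δ) → λ (κ : Nat) → κ) zero (vnil Nat)))))
  ~> refl Nat ((λ (η : Nat) → elimNat (λ (e : Nat) → Nat) η (λ (τ : Nat) → λ (φ : Nat) → succ φ) zero) (succ (succ (elimVec Nat (λ (r : Nat) → λ (ρ : Vec Nat r) → Nat) (succ zero) (λ (β : Nat) → λ (δ : Nat) → λ (s : Vec Nat β) → λ (v : Nat) → v) zero (vnil Nat)))))
  ~> refl Nat (elimNat (λ (η : Nat) → Nat) (succ (succ (elimVec Nat (λ (e : Nat) → λ (τ : Vec Nat e) → Nat) (succ zero) (λ (φ : Nat) → λ (r : Nat) → λ (ρ : Vec Nat φ) → λ (β : Nat) → β) zero (vnil Nat)))) (λ (δ : Nat) → λ (s : Nat) → succ s) zero)
  ~> refl Nat (succ (succ (elimVec Nat (λ (η : Nat) → λ (e : Vec Nat η) → Nat) (succ zero) (λ (τ : Nat) → λ (φ : Nat) → λ (r : Vec Nat τ) → λ (ρ : Nat) → ρ) zero (vnil Nat))))
  ~> refl Nat (succ (succ (succ zero)))
inferred type:
  Eq Nat (succ (succ (succ zero))) (succ (succ (succ zero)))


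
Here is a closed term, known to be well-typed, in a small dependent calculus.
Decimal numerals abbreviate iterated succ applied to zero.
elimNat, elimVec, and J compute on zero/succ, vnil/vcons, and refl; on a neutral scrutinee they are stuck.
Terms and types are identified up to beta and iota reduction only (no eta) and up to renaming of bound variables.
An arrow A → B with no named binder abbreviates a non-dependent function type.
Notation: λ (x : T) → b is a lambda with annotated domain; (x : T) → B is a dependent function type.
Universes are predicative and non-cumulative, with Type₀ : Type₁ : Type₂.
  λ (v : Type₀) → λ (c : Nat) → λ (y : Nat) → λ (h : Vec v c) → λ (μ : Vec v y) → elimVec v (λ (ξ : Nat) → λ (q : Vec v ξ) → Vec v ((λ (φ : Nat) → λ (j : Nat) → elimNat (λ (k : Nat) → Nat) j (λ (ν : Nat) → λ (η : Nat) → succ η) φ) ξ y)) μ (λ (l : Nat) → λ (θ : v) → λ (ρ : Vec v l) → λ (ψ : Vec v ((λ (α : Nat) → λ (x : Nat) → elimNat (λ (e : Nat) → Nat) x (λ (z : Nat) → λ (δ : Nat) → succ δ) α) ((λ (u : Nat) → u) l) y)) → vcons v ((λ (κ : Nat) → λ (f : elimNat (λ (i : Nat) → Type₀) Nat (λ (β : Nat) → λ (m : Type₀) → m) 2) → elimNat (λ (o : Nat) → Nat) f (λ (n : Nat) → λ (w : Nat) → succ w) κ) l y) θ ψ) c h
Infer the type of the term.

type:
  (v : Type₀) → (c : Nat) → (y : Nat) → Vec v c → Vec v y → Vec v (elimNat (λ (h : Nat) → Nat) y (λ (μ : Nat) → λ (ξ : Nat) → succ ξ) c)


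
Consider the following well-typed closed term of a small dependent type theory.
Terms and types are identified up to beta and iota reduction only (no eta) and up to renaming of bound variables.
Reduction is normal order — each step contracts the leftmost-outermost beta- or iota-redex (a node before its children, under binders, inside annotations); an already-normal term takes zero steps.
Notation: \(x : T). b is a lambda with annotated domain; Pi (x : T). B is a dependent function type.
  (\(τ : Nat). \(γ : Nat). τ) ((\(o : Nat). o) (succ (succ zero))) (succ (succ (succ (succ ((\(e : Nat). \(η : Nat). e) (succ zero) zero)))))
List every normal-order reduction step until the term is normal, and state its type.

normal-order reduction sequence:
  (\(τ : Nat). \(γ : Nat). τ) ((\(o : Nat). o) (succ (succ zero))) (succ (succ (succ (succ ((\(e : Nat). \(η : Nat). e) (succ zero) zero)))))
  ~> (\(τ : Nat). (\(γ : Nat). γ) (succ (succ zero))) (succ (succ (succ (succ ((\(o : Nat). \(e : Nat). o) (succ zero) zero)))))
  ~> (\(τ : Nat). τ) (succ (succ zero))
  ~> succ (succ zero)
type:
  Nat


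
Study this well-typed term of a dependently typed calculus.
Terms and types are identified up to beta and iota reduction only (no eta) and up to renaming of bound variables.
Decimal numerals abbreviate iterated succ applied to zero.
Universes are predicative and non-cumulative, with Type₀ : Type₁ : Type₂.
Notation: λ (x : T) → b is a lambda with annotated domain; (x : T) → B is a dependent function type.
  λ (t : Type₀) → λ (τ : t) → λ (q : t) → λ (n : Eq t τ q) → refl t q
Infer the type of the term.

the term's type:
  (t : Type₀) → (τ : t) → (q : t) → (n : Eq t τ q) → Eq t q q


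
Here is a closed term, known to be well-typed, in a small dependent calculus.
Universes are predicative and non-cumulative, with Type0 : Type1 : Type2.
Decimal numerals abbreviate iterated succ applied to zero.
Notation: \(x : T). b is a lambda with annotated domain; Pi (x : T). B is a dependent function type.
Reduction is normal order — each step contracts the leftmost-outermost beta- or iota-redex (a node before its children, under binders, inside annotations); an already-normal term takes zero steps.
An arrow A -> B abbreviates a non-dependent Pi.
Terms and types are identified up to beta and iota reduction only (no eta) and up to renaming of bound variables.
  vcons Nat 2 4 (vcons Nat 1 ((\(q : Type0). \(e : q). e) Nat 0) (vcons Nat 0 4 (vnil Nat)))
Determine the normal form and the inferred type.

reduced normal form:
  vcons Nat 2 4 (vcons Nat 1 0 (vcons Nat 0 4 (vnil Nat)))
inferred type:
  Vec Nat 3
observation: reduction starts at a beta-redex, and 2 normal-order steps reach the normal form.


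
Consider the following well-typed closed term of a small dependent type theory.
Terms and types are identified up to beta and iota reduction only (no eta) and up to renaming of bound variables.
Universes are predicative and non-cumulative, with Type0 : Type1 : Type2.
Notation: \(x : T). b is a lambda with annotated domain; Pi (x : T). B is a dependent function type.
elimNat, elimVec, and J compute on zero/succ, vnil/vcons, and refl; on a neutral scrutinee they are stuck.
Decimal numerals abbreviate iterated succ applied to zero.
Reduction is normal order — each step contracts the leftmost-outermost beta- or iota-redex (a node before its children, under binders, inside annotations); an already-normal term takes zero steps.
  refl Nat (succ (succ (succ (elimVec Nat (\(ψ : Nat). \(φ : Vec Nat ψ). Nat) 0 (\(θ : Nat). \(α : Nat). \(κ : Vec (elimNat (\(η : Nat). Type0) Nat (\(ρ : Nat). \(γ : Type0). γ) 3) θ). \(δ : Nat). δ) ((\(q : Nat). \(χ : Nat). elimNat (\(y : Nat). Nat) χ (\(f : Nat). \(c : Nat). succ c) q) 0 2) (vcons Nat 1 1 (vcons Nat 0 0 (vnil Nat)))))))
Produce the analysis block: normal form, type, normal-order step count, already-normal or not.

resulting normal form:
  refl Nat 3
type:
  Eq Nat 3 3
normal-order step count: 11
already normal: no
first contracted redex: an elimVec iota-redex


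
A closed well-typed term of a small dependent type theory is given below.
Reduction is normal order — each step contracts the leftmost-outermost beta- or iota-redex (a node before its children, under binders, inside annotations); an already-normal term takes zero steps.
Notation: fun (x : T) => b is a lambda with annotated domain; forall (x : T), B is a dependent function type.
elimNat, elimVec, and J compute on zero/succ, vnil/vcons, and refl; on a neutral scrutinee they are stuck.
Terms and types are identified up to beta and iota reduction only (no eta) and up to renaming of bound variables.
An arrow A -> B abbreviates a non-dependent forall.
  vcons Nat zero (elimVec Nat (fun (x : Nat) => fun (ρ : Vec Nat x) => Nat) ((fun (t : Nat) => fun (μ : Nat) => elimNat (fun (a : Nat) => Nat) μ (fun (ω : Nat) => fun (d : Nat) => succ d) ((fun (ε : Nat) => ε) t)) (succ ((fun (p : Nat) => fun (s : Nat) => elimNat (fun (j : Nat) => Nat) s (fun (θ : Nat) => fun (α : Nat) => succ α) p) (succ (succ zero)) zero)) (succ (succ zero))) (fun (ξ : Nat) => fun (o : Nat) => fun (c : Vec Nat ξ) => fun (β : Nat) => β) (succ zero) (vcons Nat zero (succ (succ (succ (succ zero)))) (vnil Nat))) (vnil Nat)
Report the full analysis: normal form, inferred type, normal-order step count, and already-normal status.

normal form:
  vcons Nat zero (succ (succ (succ (succ (succ zero))))) (vnil Nat)
inferred type:
  Vec Nat (succ zero)
steps to reach normal form (normal order): 28
already normal: no
first contracted redex: an elimVec iota-redex


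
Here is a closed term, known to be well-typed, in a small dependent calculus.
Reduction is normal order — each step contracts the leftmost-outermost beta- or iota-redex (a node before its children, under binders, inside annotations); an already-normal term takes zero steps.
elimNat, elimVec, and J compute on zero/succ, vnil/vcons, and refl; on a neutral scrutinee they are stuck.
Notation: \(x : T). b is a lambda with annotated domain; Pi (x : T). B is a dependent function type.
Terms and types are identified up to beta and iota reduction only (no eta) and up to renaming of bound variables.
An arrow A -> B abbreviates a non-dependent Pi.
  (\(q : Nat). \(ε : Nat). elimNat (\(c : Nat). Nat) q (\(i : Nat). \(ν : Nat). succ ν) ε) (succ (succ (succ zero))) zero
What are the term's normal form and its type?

normal form:
  succ (succ (succ zero))
inferred type:
  Nat
observation: contracting a beta-redex first, the term normalizes in 3 steps.


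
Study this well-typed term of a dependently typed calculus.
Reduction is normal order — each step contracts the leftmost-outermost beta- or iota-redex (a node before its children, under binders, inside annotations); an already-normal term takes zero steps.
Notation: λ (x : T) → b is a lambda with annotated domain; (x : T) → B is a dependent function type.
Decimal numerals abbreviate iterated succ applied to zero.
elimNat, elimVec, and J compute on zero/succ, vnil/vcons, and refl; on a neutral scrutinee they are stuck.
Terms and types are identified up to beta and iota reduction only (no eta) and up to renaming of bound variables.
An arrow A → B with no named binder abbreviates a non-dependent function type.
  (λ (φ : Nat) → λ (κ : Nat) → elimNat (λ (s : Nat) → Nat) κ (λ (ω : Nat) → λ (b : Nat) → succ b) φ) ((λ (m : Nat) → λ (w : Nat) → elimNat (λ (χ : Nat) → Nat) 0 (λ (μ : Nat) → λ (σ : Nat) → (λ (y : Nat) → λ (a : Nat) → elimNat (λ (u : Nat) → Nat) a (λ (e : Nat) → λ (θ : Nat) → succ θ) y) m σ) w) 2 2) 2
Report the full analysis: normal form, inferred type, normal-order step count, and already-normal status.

normal form:
  6
inferred type:
  Nat
steps to reach normal form (normal order): 42
started in normal form: no
first contracted redex: a beta-redex


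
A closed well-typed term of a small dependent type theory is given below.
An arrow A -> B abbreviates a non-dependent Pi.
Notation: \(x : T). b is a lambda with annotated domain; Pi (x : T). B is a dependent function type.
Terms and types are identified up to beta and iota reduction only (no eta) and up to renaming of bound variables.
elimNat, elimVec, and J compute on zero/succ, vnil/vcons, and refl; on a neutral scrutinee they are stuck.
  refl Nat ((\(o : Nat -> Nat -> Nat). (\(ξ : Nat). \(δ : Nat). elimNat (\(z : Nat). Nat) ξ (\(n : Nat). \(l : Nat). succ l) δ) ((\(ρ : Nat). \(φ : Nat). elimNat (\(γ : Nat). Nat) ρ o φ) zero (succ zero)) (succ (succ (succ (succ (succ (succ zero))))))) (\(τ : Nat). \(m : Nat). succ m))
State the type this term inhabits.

inferred type:
  Eq Nat (succ (succ (succ (succ (succ (succ (succ zero))))))) (succ (succ (succ (succ (succ (succ (succ zero)))))))


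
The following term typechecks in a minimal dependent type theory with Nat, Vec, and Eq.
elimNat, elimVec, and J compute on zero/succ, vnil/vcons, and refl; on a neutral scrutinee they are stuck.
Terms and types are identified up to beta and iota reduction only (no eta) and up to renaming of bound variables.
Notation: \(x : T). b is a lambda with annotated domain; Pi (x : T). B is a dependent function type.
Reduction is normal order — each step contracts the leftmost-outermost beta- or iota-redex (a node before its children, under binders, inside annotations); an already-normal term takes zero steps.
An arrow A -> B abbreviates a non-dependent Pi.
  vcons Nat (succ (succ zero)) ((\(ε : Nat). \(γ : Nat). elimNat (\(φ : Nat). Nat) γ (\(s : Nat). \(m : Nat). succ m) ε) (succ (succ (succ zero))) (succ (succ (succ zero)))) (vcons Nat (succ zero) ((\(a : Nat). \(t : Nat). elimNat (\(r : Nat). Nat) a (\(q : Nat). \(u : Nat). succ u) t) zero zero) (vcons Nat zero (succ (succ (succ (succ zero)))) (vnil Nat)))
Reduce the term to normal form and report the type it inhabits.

normal form:
  vcons Nat (succ (succ zero)) (succ (succ (succ (succ (succ (succ zero)))))) (vcons Nat (succ zero) zero (vcons Nat zero (succ (succ (succ (succ zero)))) (vnil Nat)))
the term's type:
  Vec Nat (succ (succ (succ zero)))
observation: the leftmost-outermost redex is a beta-redex, and normalization takes 15 steps.


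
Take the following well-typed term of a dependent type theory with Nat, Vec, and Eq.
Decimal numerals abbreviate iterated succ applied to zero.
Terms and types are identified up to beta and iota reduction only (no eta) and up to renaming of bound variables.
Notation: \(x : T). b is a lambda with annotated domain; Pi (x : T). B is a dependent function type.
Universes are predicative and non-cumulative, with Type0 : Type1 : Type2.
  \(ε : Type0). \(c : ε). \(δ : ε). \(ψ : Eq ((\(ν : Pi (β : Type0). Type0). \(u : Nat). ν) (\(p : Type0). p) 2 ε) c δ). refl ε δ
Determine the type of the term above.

the term's type:
  Pi (ε : Type0). Pi (c : ε). Pi (δ : ε). Pi (ψ : Eq ε c δ). Eq ε δ δ


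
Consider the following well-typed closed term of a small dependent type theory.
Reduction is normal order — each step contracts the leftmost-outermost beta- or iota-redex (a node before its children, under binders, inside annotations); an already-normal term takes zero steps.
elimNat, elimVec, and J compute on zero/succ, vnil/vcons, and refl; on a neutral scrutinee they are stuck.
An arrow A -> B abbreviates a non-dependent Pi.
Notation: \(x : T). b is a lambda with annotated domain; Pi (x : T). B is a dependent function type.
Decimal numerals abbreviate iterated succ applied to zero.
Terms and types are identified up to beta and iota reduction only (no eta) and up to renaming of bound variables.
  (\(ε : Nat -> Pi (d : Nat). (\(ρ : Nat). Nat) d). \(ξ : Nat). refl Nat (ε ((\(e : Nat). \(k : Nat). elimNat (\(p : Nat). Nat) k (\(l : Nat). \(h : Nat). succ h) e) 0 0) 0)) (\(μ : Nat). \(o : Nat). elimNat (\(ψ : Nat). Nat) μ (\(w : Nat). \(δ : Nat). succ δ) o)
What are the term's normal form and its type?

normal form:
  \(ε : Nat). refl Nat 0
type:
  Nat -> Eq Nat 0 0
observation: normalization takes exactly 7 steps under the normal-order strategy.


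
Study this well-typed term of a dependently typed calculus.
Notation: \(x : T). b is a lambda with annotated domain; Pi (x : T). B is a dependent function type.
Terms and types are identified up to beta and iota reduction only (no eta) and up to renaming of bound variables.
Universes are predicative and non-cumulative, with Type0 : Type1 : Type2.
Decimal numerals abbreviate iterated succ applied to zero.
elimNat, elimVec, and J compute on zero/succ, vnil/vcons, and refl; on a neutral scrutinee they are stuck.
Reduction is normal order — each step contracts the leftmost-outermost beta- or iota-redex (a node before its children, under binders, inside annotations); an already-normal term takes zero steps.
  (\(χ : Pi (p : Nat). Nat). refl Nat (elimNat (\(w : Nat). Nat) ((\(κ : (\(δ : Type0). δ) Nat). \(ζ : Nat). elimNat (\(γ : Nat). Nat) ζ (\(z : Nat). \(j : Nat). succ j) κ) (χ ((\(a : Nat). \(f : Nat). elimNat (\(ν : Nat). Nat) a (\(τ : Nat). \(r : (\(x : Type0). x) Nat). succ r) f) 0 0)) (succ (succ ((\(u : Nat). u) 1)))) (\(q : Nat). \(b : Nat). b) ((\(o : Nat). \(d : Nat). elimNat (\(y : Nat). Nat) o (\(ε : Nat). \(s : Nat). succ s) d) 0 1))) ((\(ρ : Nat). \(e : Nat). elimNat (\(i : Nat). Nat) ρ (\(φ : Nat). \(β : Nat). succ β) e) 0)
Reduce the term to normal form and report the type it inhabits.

reduced normal form:
  refl Nat 3
the term's type:
  Eq Nat 3 3


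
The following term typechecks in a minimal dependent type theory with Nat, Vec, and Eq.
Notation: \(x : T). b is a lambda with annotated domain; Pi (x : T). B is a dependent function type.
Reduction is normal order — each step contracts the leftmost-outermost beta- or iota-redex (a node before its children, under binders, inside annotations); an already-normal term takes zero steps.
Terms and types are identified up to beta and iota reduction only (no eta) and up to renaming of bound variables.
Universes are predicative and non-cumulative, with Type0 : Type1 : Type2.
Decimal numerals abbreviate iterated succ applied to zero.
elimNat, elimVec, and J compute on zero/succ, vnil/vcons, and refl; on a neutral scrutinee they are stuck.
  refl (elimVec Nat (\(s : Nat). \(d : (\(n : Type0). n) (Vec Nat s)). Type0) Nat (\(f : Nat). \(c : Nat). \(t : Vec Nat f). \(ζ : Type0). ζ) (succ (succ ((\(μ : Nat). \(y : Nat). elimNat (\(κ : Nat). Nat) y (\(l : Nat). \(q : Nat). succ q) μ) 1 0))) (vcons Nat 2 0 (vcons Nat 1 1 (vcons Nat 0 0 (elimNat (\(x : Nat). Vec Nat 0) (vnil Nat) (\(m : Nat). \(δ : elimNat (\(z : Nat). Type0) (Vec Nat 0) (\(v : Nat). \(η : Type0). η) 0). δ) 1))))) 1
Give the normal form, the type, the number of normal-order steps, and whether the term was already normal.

reduced normal form:
  refl Nat 1
the term's type:
  Eq Nat 1 1
normal-order step count: 21
started in normal form: no
first contracted redex: an elimVec iota-redex


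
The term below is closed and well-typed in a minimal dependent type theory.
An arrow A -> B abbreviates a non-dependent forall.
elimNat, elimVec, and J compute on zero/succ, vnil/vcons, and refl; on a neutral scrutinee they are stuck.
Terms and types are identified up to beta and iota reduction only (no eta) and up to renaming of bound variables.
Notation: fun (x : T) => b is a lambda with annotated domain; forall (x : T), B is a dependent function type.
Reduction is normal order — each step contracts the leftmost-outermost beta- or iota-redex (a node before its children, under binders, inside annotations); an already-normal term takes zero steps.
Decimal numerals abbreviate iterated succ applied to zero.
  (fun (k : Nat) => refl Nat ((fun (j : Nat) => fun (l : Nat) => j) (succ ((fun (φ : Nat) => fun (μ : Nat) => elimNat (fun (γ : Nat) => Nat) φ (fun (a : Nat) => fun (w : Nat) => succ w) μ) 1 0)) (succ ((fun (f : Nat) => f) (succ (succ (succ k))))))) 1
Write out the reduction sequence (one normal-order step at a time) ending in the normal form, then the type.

reduction (normal order):
  (fun (k : Nat) => refl Nat ((fun (j : Nat) => fun (l : Nat) => j) (succ ((fun (φ : Nat) => fun (μ : Nat) => elimNat (fun (γ : Nat) => Nat) φ (fun (a : Nat) => fun (w : Nat) => succ w) μ) 1 0)) (succ ((fun (f : Nat) => f) (succ (succ (succ k))))))) 1
  ~> refl Nat ((fun (k : Nat) => fun (j : Nat) => k) (succ ((fun (l : Nat) => fun (φ : Nat) => elimNat (fun (μ : Nat) => Nat) l (fun (γ : Nat) => fun (a : Nat) => succ a) φ) 1 0)) (succ ((fun (w : Nat) => w) 4)))
  ~> refl Nat ((fun (k : Nat) => succ ((fun (j : Nat) => fun (l : Nat) => elimNat (fun (φ : Nat) => Nat) j (fun (μ : Nat) => fun (γ : Nat) => succ γ) l) 1 0)) (succ ((fun (a : Nat) => a) 4)))
  ~> refl Nat (succ ((fun (k : Nat) => fun (j : Nat) => elimNat (fun (l : Nat) => Nat) k (fun (φ : Nat) => fun (μ : Nat) => succ μ) j) 1 0))
  ~> refl Nat (succ ((fun (k : Nat) => elimNat (fun (j : Nat) => Nat) 1 (fun (l : Nat) => fun (φ : Nat) => succ φ) k) 0))
  ~> refl Nat (succ (elimNat (fun (k : Nat) => Nat) 1 (fun (j : Nat) => fun (l : Nat) => succ l) 0))
  ~> refl Nat 2
inferred type:
  Eq Nat 2 2


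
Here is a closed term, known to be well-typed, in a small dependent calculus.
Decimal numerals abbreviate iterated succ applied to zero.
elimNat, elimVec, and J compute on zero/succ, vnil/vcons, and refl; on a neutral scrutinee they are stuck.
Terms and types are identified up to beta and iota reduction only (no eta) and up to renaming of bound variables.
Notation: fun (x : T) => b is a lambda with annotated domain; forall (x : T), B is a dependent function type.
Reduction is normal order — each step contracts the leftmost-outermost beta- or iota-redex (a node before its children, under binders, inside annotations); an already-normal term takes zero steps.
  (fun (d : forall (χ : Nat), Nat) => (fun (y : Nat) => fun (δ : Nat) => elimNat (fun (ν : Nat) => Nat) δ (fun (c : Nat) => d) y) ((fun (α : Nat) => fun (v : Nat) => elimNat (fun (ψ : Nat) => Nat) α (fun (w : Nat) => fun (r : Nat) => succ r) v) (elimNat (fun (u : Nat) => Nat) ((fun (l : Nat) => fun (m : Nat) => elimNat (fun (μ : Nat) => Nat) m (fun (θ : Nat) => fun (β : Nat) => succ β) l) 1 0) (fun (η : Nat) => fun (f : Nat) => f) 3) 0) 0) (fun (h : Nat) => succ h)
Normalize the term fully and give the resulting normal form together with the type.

normal form:
  1
inferred type:
  Nat
observation: 26 normal-order steps separate the term from its normal form.


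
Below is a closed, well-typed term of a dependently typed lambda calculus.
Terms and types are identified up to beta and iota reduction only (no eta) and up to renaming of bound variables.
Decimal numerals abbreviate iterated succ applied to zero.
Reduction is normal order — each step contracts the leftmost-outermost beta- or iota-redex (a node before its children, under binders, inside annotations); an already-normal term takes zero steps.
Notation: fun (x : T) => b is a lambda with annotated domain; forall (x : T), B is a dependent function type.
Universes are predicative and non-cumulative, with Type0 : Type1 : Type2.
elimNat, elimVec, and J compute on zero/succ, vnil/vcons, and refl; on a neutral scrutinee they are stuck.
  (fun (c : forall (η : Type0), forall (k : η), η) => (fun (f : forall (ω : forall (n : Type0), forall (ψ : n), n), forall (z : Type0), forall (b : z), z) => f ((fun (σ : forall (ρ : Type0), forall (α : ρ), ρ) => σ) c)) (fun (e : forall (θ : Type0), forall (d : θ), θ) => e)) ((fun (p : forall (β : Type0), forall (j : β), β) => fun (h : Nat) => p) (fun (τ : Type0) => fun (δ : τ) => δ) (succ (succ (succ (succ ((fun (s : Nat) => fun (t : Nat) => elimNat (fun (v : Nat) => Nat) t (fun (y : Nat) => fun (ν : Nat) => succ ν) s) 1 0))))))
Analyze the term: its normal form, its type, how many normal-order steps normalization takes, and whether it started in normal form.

reduced normal form:
  fun (c : Type0) => fun (η : c) => η
the term's type:
  forall (c : Type0), forall (η : c), c
steps to reach normal form (normal order): 6
started in normal form: no
first contracted redex: a beta-redex


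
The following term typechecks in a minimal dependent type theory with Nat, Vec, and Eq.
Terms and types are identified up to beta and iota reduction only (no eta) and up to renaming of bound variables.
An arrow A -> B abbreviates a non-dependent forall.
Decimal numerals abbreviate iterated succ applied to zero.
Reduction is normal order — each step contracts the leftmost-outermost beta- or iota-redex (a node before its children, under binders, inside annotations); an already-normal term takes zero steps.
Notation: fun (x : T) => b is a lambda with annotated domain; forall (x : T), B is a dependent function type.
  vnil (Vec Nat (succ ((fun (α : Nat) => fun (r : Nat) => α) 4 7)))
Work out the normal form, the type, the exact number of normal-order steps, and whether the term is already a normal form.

normal form:
  vnil (Vec Nat 5)
inferred type:
  Vec (Vec Nat 5) 0
steps to reach normal form (normal order): 2
term was already normal: no
first contracted redex: a beta-redex


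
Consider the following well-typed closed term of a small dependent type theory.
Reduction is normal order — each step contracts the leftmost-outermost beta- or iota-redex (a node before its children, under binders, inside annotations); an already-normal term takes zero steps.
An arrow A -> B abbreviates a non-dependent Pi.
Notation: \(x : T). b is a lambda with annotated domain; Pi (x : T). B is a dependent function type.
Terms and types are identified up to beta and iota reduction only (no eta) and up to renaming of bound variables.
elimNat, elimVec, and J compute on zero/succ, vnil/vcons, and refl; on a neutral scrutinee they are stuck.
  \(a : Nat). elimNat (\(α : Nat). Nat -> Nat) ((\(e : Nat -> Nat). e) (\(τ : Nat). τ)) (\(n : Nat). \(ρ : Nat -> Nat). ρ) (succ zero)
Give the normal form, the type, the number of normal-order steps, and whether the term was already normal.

normal form:
  \(a : Nat). \(α : Nat). α
inferred type:
  Nat -> Nat -> Nat
normal-order step count: 5
term was already normal: no
first contracted redex: an elimNat iota-redex


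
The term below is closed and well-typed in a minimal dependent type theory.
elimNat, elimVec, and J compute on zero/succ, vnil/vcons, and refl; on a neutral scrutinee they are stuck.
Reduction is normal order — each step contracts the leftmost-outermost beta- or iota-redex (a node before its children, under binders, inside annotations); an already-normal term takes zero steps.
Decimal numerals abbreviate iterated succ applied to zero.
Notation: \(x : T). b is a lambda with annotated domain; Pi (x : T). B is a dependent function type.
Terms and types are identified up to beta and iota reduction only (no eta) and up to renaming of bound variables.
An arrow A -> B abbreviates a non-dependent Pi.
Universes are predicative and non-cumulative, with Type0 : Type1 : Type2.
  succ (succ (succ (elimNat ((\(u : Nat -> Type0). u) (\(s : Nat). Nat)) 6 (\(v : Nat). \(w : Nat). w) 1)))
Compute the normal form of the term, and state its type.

resulting normal form:
  9
the term's type:
  Nat
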